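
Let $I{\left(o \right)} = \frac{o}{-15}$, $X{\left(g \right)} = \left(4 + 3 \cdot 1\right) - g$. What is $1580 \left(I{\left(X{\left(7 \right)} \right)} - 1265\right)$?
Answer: $-1998700$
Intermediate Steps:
$X{\left(g \right)} = 7 - g$ ($X{\left(g \right)} = \left(4 + 3\right) - g = 7 - g$)
$I{\left(o \right)} = - \frac{o}{15}$ ($I{\left(o \right)} = o \left(- \frac{1}{15}\right) = - \frac{o}{15}$)
$1580 \left(I{\left(X{\left(7 \right)} \right)} - 1265\right) = 1580 \left(- \frac{7 - 7}{15} - 1265\right) = 1580 \left(\left(- \frac{1}{15}\right) 0 - 1265\right) = 1580 \left(0 - 1265\right) = 1580 \left(-1265\right) = -1998700$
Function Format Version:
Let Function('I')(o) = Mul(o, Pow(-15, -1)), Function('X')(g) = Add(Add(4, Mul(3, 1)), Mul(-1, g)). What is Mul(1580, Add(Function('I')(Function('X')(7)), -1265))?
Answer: -1998700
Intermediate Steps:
Function('X')(g) = Add(7, Mul(-1, g)) (Function('X')(g) = Add(Add(4, 3), Mul(-1, g)) = Add(7, Mul(-1, g)))
Function('I')(o) = Mul(Rational(-1, 15), o) (Function('I')(o) = Mul(o, Rational(-1, 15)) = Mul(Rational(-1, 15), o))
Mul(1580, Add(Function('I')(Function('X')(7)), -1265)) = Mul(1580, Add(Mul(Rational(-1, 15), Add(7, Mul(-1, 7))), -1265)) = Mul(1580, Add(Mul(Rational(-1, 15), Add(7, -7)), -1265)) = Mul(1580, Add(Mul(Rational(-1, 15), 0), -1265)) = Mul(1580, Add(0, -1265)) = Mul(1580, -1265) = -1998700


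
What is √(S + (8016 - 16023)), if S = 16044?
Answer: 3*√893 ≈ 89.649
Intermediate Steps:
√(S + (8016 - 16023)) = √(16044 + (8016 - 16023)) = √(16044 - 8007) = √8037 = 3*√893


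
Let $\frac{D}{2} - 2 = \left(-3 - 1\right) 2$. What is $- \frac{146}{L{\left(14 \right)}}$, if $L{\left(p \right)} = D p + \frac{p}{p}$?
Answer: $\frac{146}{167} \approx 0.87425$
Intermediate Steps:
$D = -12$ ($D = 4 + 2 \left(-3 - 1\right) 2 = 4 + 2 \left(\left(-4\right) 2\right) = 4 + 2 \left(-8\right) = 4 - 16 = -12$)
$L{\left(p \right)} = 1 - 12 p$ ($L{\left(p \right)} = - 12 p + \frac{p}{p} = - 12 p + 1 = 1 - 12 p$)
$- \frac{146}{L{\left(14 \right)}} = - \frac{146}{1 - 168} = - \frac{146}{-167} = \left(-146\right) \left(- \frac{1}{167}\right) = \frac{146}{167}$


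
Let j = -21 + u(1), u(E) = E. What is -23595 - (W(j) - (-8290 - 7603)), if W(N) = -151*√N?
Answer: -39488 + 302*I*√5 ≈ -39488.0 + 675.29*I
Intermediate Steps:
j = -20 (j = -21 + 1 = -20)
-23595 - (W(j) - (-8290 - 7603)) = -23595 - (-302*I*√5 - (-8290 - 7603)) = -23595 - (-302*I*√5 - 1*(-15893)) = -23595 - (-302*I*√5 + 15893) = -23595 - (15893 - 302*I*√5) = -23595 + (-15893 + 302*I*√5) = -39488 + 302*I*√5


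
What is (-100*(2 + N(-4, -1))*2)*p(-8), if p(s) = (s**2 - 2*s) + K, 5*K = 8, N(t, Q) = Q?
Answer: -16320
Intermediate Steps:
K = 8/5 (K = (1/5)*8 = 8/5 ≈ 1.6000)
p(s) = 8/5 + s**2 - 2*s (p(s) = (s**2 - 2*s) + 8/5 = 8/5 + s**2 - 2*s)
(-100*(2 + N(-4, -1))*2)*p(-8) = (-100*(2 - 1)*2)*(8/5 + (-8)**2 - 2*(-8)) = (-100*2)*(8/5 + 64 + 16) = -100*2*(408/5) = -200*408/5 = -16320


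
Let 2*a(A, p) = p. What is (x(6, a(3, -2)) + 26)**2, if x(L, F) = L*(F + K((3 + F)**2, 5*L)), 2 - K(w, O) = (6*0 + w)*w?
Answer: 4096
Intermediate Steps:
a(A, p) = p/2
K(w, O) = 2 - w**2 (K(w, O) = 2 - (6*0 + w)*w = 2 - (0 + w)*w = 2 - w*w = 2 - w**2)
x(L, F) = L*(2 + F - (3 + F)**4) (x(L, F) = L*(F + (2 - ((3 + F)**2)**2)) = L*(F + (2 - (3 + F)**4)) = L*(2 + F - (3 + F)**4))
(x(6, a(3, -2)) + 26)**2 = (6*(2 + (1/2)*(-2) - (3 + (1/2)*(-2))**4) + 26)**2 = (6*(2 - 1 - (3 - 1)**4) + 26)**2 = (6*(2 - 1 - 1*2**4) + 26)**2 = (6*(2 - 1 - 1*16) + 26)**2 = (6*(2 - 1 - 16) + 26)**2 = (6*(-15) + 26)**2 = (-90 + 26)**2 = (-64)**2 = 4096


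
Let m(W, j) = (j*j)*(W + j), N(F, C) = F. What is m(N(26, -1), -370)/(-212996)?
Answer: 11773400/53249 ≈ 221.10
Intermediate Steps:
m(W, j) = j**2*(W + j)
m(N(26, -1), -370)/(-212996) = ((-370)**2*(26 - 370))/(-212996) = (136900*(-344))*(-1/212996) = -47093600*(-1/212996) = 11773400/53249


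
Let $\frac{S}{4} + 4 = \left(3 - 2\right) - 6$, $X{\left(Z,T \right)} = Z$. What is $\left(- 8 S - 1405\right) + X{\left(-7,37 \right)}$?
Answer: $-1124$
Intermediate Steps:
$S = -36$ ($S = -16 + 4 \left(\left(3 - 2\right) - 6\right) = -16 + 4 \left(1 - 6\right) = -16 + 4 \left(-5\right) = -16 - 20 = -36$)
$\left(- 8 S - 1405\right) + X{\left(-7,37 \right)} = \left(\left(-8\right) \left(-36\right) - 1405\right) - 7 = \left(288 - 1405\right) - 7 = -1117 - 7 = -1124$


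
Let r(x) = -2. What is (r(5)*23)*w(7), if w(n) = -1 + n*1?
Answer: -276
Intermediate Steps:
w(n) = -1 + n
(r(5)*23)*w(7) = (-2*23)*(-1 + 7) = -46*6 = -276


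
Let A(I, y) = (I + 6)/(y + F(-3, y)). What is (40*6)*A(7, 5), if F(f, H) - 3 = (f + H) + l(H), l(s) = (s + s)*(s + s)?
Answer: 312/11 ≈ 28.364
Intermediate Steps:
l(s) = 4*s**2 (l(s) = (2*s)*(2*s) = 4*s**2)
F(f, H) = 3 + H + f + 4*H**2 (F(f, H) = 3 + ((f + H) + 4*H**2) = 3 + ((H + f) + 4*H**2) = 3 + (H + f + 4*H**2) = 3 + H + f + 4*H**2)
A(I, y) = (6 + I)/(2*y + 4*y**2) (A(I, y) = (I + 6)/(y + (3 + y - 3 + 4*y**2)) = (6 + I)/(y + (y + 4*y**2)) = (6 + I)/(2*y + 4*y**2))
(40*6)*A(7, 5) = (40*6)*((1/2)*(6 + 7)/(5*(1 + 2*5))) = 240*((1/2)*(1/5)*13/(1 + 10)) = 240*((1/2)*(1/5)*13/11) = 240*((1/2)*(1/5)*(1/11)*13) = 240*(13/110) = 312/11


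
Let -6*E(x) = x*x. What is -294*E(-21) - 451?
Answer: 21158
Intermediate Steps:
E(x) = -x²/6 (E(x) = -x*x/6 = -x²/6)
-294*E(-21) - 451 = -(-49)*(-21)² - 451 = -(-49)*441 - 451 = -294*(-147/2) - 451 = 21609 - 451 = 21158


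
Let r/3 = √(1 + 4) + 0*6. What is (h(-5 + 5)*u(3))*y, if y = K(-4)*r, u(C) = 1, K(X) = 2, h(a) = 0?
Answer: 0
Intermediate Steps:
r = 3*√5 (r = 3*(√(1 + 4) + 0*6) = 3*(√5 + 0) = 3*√5 ≈ 6.7082)
y = 6*√5 (y = 2*(3*√5) = 6*√5 ≈ 13.416)
(h(-5 + 5)*u(3))*y = (0*1)*(6*√5) = 0*(6*√5) = 0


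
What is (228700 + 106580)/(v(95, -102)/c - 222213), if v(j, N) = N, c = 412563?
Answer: -46108040880/30558954007 ≈ -1.5088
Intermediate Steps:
(228700 + 106580)/(v(95, -102)/c - 222213) = (228700 + 106580)/(-102/412563 - 222213) = 335280/(-102*1/412563 - 222213) = 335280/(-34/137521 - 222213) = 335280/(-30558954007/137521) = 335280*(-137521/30558954007) = -46108040880/30558954007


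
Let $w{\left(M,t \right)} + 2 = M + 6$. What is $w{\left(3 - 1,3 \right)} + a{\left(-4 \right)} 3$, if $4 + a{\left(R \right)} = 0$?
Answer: $-6$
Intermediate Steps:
$a{\left(R \right)} = -4$ ($a{\left(R \right)} = -4 + 0 = -4$)
$w{\left(M,t \right)} = 4 + M$ ($w{\left(M,t \right)} = -2 + \left(M + 6\right) = -2 + \left(6 + M\right) = 4 + M$)
$w{\left(3 - 1,3 \right)} + a{\left(-4 \right)} 3 = \left(4 + \left(3 - 1\right)\right) - 12 = \left(4 + 2\right) - 12 = 6 - 12 = -6$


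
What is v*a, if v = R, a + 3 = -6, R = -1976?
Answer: 17784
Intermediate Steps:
a = -9 (a = -3 - 6 = -9)
v = -1976
v*a = -1976*(-9) = 17784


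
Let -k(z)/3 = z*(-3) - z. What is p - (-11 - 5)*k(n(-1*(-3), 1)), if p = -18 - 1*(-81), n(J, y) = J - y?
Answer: 447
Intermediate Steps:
k(z) = 12*z (k(z) = -3*(z*(-3) - z) = -3*(-3*z - z) = -(-12)*z = 12*z)
p = 63 (p = -18 + 81 = 63)
p - (-11 - 5)*k(n(-1*(-3), 1)) = 63 - (-11 - 5)*12*(-1*(-3) - 1*1) = 63 - (-16)*12*(3 - 1) = 63 - (-16)*12*2 = 63 - (-16)*24 = 63 - 1*(-384) = 63 + 384 = 447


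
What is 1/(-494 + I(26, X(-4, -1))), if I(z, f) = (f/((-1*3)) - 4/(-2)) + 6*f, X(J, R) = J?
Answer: -3/1544 ≈ -0.0019430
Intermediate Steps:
I(z, f) = 2 + 17*f/3 (I(z, f) = (f/(-3) - 4*(-½)) + 6*f = (f*(-⅓) + 2) + 6*f = (-f/3 + 2) + 6*f = (2 - f/3) + 6*f = 2 + 17*f/3)
1/(-494 + I(26, X(-4, -1))) = 1/(-494 + (2 + (17/3)*(-4))) = 1/(-494 + (2 - 68/3)) = 1/(-494 - 62/3) = 1/(-1544/3) = -3/1544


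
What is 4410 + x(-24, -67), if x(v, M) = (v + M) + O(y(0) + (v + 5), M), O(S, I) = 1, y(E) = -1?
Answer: 4320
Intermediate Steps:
x(v, M) = 1 + M + v (x(v, M) = (v + M) + 1 = (M + v) + 1 = 1 + M + v)
4410 + x(-24, -67) = 4410 + (1 - 67 - 24) = 4410 - 90 = 4320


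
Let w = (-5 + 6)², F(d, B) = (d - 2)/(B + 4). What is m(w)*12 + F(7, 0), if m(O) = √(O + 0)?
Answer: 53/4 ≈ 13.250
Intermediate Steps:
F(d, B) = (-2 + d)/(4 + B)
w = 1 (w = 1² = 1)
m(O) = √O
m(w)*12 + F(7, 0) = √1*12 + (-2 + 7)/(4 + 0) = 1*12 + 5/4 = 12 + (¼)*5 = 12 + 5/4 = 53/4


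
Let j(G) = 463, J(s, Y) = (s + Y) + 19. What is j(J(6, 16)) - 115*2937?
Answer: -337292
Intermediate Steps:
J(s, Y) = 19 + Y + s (J(s, Y) = (Y + s) + 19 = 19 + Y + s)
j(J(6, 16)) - 115*2937 = 463 - 115*2937 = 463 - 337755 = -337292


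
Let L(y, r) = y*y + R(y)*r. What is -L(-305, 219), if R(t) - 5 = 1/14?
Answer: -1317899/14 ≈ -94136.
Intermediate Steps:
R(t) = 71/14 (R(t) = 5 + 1/14 = 71/14)
L(y, r) = y² + 71*r/14 (L(y, r) = y*y + 71*r/14 = y² + 71*r/14)
-L(-305, 219) = -((-305)² + (71/14)*219) = -(93025 + 15549/14) = -1*1317899/14 = -1317899/14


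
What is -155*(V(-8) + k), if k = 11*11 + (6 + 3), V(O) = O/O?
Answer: -20305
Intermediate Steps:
V(O) = 1
k = 130 (k = 121 + 9 = 130)
-155*(V(-8) + k) = -155*(1 + 130) = -155*131 = -20305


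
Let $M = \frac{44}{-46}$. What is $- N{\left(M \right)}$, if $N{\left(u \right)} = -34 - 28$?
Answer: $62$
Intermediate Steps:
$M = - \frac{22}{23}$ ($M = 44 \left(- \frac{1}{46}\right) = - \frac{22}{23} \approx -0.95652$)
$N{\left(u \right)} = -62$ ($N{\left(u \right)} = -34 - 28 = -62$)
$- N{\left(M \right)} = \left(-1\right) \left(-62\right) = 62$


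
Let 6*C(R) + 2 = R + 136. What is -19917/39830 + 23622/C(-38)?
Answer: 235136397/159320 ≈ 1475.9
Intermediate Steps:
C(R) = 67/3 + R/6 (C(R) = -1/3 + (R + 136)/6 = -1/3 + (136 + R)/6 = -1/3 + (68/3 + R/6) = 67/3 + R/6)
-19917/39830 + 23622/C(-38) = -19917/39830 + 23622/(67/3 + (1/6)*(-38)) = -19917*1/39830 + 23622/(67/3 - 19/3) = -19917/39830 + 23622/16 = -19917/39830 + 23622*(1/16) = -19917/39830 + 11811/8 = 235136397/159320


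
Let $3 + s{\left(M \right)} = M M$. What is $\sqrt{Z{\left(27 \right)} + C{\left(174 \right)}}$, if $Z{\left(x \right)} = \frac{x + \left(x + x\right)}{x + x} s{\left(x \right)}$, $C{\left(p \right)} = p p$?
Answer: $3 \sqrt{3485} \approx 177.1$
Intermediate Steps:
$C{\left(p \right)} = p^{2}$
$s{\left(M \right)} = -3 + M^{2}$ ($s{\left(M \right)} = -3 + M M = -3 + M^{2}$)
$Z{\left(x \right)} = - \frac{9}{2} + \frac{3 x^{2}}{2}$ ($Z{\left(x \right)} = \frac{x + \left(x + x\right)}{x + x} \left(-3 + x^{2}\right) = \frac{x + 2 x}{2 x} \left(-3 + x^{2}\right) = 3 x \frac{1}{2 x} \left(-3 + x^{2}\right) = \frac{3 \left(-3 + x^{2}\right)}{2} = - \frac{9}{2} + \frac{3 x^{2}}{2}$)
$\sqrt{Z{\left(27 \right)} + C{\left(174 \right)}} = \sqrt{\left(- \frac{9}{2} + \frac{3 \cdot 27^{2}}{2}\right) + 174^{2}} = \sqrt{\left(- \frac{9}{2} + \frac{3}{2} \cdot 729\right) + 30276} = \sqrt{\left(- \frac{9}{2} + \frac{2187}{2}\right) + 30276} = \sqrt{1089 + 30276} = \sqrt{31365} = 3 \sqrt{3485}$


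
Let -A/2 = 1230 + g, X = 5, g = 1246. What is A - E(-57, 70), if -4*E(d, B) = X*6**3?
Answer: -4682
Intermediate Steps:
E(d, B) = -270 (E(d, B) = -5*6**3/4 = -5*216/4 = -1/4*1080 = -270)
A = -4952 (A = -2*(1230 + 1246) = -2*2476 = -4952)
A - E(-57, 70) = -4952 - 1*(-270) = -4952 + 270 = -4682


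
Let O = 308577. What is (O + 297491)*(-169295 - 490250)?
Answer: -399729119060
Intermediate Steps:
(O + 297491)*(-169295 - 490250) = (308577 + 297491)*(-169295 - 490250) = 606068*(-659545) = -399729119060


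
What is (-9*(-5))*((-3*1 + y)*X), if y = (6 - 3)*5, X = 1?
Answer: 540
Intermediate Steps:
y = 15 (y = 3*5 = 15)
(-9*(-5))*((-3*1 + y)*X) = (-9*(-5))*((-3*1 + 15)*1) = 45*((-3 + 15)*1) = 45*(12*1) = 45*12 = 540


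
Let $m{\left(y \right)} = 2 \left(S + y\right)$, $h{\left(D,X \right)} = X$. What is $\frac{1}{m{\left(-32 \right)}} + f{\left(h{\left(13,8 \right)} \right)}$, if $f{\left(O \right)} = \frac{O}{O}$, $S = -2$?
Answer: $\frac{67}{68} \approx 0.98529$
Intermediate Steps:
$m{\left(y \right)} = -4 + 2 y$ ($m{\left(y \right)} = 2 \left(-2 + y\right) = -4 + 2 y$)
$f{\left(O \right)} = 1$
$\frac{1}{m{\left(-32 \right)}} + f{\left(h{\left(13,8 \right)} \right)} = \frac{1}{-4 + 2 \left(-32\right)} + 1 = \frac{1}{-4 - 64} + 1 = \frac{1}{-68} + 1 = - \frac{1}{68} + 1 = \frac{67}{68}$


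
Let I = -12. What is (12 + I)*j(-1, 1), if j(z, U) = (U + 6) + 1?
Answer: 0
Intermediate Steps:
j(z, U) = 7 + U (j(z, U) = (6 + U) + 1 = 7 + U)
(12 + I)*j(-1, 1) = (12 - 12)*(7 + 1) = 0*8 = 0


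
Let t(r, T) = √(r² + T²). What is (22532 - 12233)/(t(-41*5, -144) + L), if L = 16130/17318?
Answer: -239742988555/1568548949872 + 257400438673*√62761/1568548949872 ≈ 40.958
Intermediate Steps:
L = 8065/8659 (L = 16130*(1/17318) = 8065/8659 ≈ 0.93140)
t(r, T) = √(T² + r²)
(22532 - 12233)/(t(-41*5, -144) + L) = (22532 - 12233)/(√((-144)² + (-41*5)²) + 8065/8659) = 10299/(√(20736 + (-205)²) + 8065/8659) = 10299/(√(20736 + 42025) + 8065/8659) = 10299/(√62761 + 8065/8659) = 10299/(8065/8659 + √62761)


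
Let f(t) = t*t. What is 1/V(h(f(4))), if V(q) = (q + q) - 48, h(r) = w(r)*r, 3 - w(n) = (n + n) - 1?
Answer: -1/944 ≈ -0.0010593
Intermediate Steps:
f(t) = t**2
w(n) = 4 - 2*n (w(n) = 3 - ((n + n) - 1) = 3 - (2*n - 1) = 3 - (-1 + 2*n) = 3 + (1 - 2*n) = 4 - 2*n)
h(r) = r*(4 - 2*r) (h(r) = (4 - 2*r)*r = r*(4 - 2*r))
V(q) = -48 + 2*q (V(q) = 2*q - 48 = -48 + 2*q)
1/V(h(f(4))) = 1/(-48 + 2*(2*4**2*(2 - 1*4**2))) = 1/(-48 + 2*(2*16*(2 - 1*16))) = 1/(-48 + 2*(2*16*(2 - 16))) = 1/(-48 + 2*(2*16*(-14))) = 1/(-48 + 2*(-448)) = 1/(-48 - 896) = 1/(-944) = -1/944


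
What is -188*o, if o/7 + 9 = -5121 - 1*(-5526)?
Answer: -521136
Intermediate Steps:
o = 2772 (o = -63 + 7*(-5121 - 1*(-5526)) = -63 + 7*(-5121 + 5526) = -63 + 7*405 = -63 + 2835 = 2772)
-188*o = -188*2772 = -521136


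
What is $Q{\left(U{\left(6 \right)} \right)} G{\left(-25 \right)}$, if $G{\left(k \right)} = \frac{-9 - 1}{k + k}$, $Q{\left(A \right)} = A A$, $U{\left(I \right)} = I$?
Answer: $\frac{36}{5} \approx 7.2$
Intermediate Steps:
$Q{\left(A \right)} = A^{2}$
$G{\left(k \right)} = - \frac{5}{k}$ ($G{\left(k \right)} = - \frac{10}{2 k} = - 10 \frac{1}{2 k} = - \frac{5}{k}$)
$Q{\left(U{\left(6 \right)} \right)} G{\left(-25 \right)} = 6^{2} \left(- \frac{5}{-25}\right) = 36 \left(\left(-5\right) \left(- \frac{1}{25}\right)\right) = 36 \cdot \frac{1}{5} = \frac{36}{5}$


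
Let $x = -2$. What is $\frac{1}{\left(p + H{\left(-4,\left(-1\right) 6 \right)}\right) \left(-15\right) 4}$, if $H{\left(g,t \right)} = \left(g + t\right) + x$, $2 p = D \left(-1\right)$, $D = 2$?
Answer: $\frac{1}{780} \approx 0.0012821$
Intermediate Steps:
$p = -1$ ($p = \frac{2 \left(-1\right)}{2} = \frac{1}{2} \left(-2\right) = -1$)
$H{\left(g,t \right)} = -2 + g + t$ ($H{\left(g,t \right)} = \left(g + t\right) - 2 = -2 + g + t$)
$\frac{1}{\left(p + H{\left(-4,\left(-1\right) 6 \right)}\right) \left(-15\right) 4} = \frac{1}{\left(-1 - 12\right) \left(-15\right) 4} = \frac{1}{\left(-13\right) \left(-15\right) 4} = \frac{1}{195 \cdot 4} = \frac{1}{780}$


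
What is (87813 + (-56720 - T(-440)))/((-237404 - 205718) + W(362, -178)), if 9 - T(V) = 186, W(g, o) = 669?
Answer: -31270/442453 ≈ -0.070674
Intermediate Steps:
T(V) = -177 (T(V) = 9 - 1*186 = 9 - 186 = -177)
(87813 + (-56720 - T(-440)))/((-237404 - 205718) + W(362, -178)) = (87813 + (-56720 - 1*(-177)))/((-237404 - 205718) + 669) = (87813 + (-56720 + 177))/(-443122 + 669) = (87813 - 56543)/(-442453) = 31270*(-1/442453) = -31270/442453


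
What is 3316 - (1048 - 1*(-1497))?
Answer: 771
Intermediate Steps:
3316 - (1048 - 1*(-1497)) = 3316 - (1048 + 1497) = 3316 - 1*2545 = 3316 - 2545 = 771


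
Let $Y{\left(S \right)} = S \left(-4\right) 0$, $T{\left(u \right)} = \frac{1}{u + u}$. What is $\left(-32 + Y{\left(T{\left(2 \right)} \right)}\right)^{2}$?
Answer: $1024$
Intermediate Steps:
$T{\left(u \right)} = \frac{1}{2 u}$
$Y{\left(S \right)} = 0$ ($Y{\left(S \right)} = - 4 S 0 = 0$)
$\left(-32 + Y{\left(T{\left(2 \right)} \right)}\right)^{2} = \left(-32 + 0\right)^{2} = \left(-32\right)^{2} = 1024$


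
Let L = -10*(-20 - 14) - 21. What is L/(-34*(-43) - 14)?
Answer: 319/1448 ≈ 0.22030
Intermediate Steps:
L = 319 (L = -10*(-34) - 21 = 340 - 21 = 319)
L/(-34*(-43) - 14) = 319/(-34*(-43) - 14) = 319/(1462 - 14) = 319/1448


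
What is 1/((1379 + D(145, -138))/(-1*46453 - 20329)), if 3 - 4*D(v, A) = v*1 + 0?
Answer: -133564/2687 ≈ -49.707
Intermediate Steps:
D(v, A) = ¾ - v/4 (D(v, A) = ¾ - (v*1 + 0)/4 = ¾ - (v + 0)/4 = ¾ - v/4)
1/((1379 + D(145, -138))/(-1*46453 - 20329)) = 1/((1379 + (¾ - ¼*145))/(-1*46453 - 20329)) = 1/((1379 + (¾ - 145/4))/(-46453 - 20329)) = 1/((1379 - 71/2)/(-66782)) = 1/((2687/2)*(-1/66782)) = 1/(-2687/133564) = -133564/2687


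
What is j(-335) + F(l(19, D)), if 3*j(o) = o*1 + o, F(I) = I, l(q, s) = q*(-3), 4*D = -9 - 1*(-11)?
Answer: -841/3 ≈ -280.33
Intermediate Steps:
D = ½ (D = (-9 - 1*(-11))/4 = (-9 + 11)/4 = (¼)*2 = ½ ≈ 0.50000)
l(q, s) = -3*q
j(o) = 2*o/3 (j(o) = (o*1 + o)/3 = (o + o)/3 = (2*o)/3 = 2*o/3)
j(-335) + F(l(19, D)) = (⅔)*(-335) - 3*19 = -670/3 - 57 = -841/3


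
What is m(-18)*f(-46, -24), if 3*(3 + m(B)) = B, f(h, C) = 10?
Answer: -90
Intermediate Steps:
m(B) = -3 + B/3
m(-18)*f(-46, -24) = (-3 + (⅓)*(-18))*10 = (-3 - 6)*10 = -9*10 = -90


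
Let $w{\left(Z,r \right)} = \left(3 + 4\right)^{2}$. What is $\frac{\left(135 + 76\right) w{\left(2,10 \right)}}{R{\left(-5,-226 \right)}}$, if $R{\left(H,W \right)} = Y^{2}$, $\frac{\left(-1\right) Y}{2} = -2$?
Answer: $\frac{10339}{16} \approx 646.19$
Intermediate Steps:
$Y = 4$ ($Y = \left(-2\right) \left(-2\right) = 4$)
$R{\left(H,W \right)} = 16$ ($R{\left(H,W \right)} = 4^{2} = 16$)
$w{\left(Z,r \right)} = 49$ ($w{\left(Z,r \right)} = 7^{2} = 49$)
$\frac{\left(135 + 76\right) w{\left(2,10 \right)}}{R{\left(-5,-226 \right)}} = \frac{\left(135 + 76\right) 49}{16} = 211 \cdot 49 \cdot \frac{1}{16} = 10339 \cdot \frac{1}{16} = \frac{10339}{16}$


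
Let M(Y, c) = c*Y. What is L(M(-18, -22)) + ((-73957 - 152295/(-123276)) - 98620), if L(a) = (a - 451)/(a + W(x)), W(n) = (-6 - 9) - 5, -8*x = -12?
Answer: -666599997001/3862648 ≈ -1.7258e+5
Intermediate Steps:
x = 3/2 (x = -⅛*(-12) = 3/2 ≈ 1.5000)
W(n) = -20 (W(n) = -15 - 5 = -20)
M(Y, c) = Y*c
L(a) = (-451 + a)/(-20 + a) (L(a) = (a - 451)/(a - 20) = (-451 + a)/(-20 + a))
L(M(-18, -22)) + ((-73957 - 152295/(-123276)) - 98620) = (-451 - 18*(-22))/(-20 - 18*(-22)) + ((-73957 - 152295/(-123276)) - 98620) = (-451 + 396)/(-20 + 396) + ((-73957 - 152295*(-1/123276)) - 98620) = -55/376 + ((-73957 + 50765/41092) - 98620) = (1/376)*(-55) + (-3038990279/41092 - 98620) = -55/376 - 7091483319/41092 = -666599997001/3862648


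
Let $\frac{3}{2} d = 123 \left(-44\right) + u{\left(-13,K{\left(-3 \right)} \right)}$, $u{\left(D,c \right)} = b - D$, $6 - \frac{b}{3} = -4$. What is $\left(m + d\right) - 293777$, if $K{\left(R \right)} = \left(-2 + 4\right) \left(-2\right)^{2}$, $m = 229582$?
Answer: $- \frac{203323}{3} \approx -67774.0$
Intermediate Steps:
$b = 30$ ($b = 18 - -12 = 18 + 12 = 30$)
$K{\left(R \right)} = 8$ ($K{\left(R \right)} = 2 \cdot 4 = 8$)
$u{\left(D,c \right)} = 30 - D$
$d = - \frac{10738}{3}$ ($d = \frac{2 \left(123 \left(-44\right) + \left(30 - -13\right)\right)}{3} = \frac{2 \left(-5412 + \left(30 + 13\right)\right)}{3} = \frac{2 \left(-5412 + 43\right)}{3} = \frac{2}{3} \left(-5369\right) = - \frac{10738}{3} \approx -3579.3$)
$\left(m + d\right) - 293777 = \left(229582 - \frac{10738}{3}\right) - 293777 = \frac{678008}{3} - 293777 = - \frac{203323}{3}$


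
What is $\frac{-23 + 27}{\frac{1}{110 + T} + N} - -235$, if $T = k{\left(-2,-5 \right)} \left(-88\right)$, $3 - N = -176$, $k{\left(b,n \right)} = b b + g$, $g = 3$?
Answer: $\frac{21286679}{90573} \approx 235.02$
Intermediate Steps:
$k{\left(b,n \right)} = 3 + b^{2}$ ($k{\left(b,n \right)} = b b + 3 = b^{2} + 3 = 3 + b^{2}$)
$N = 179$ ($N = 3 - -176 = 3 + 176 = 179$)
$T = -616$ ($T = \left(3 + \left(-2\right)^{2}\right) \left(-88\right) = \left(3 + 4\right) \left(-88\right) = 7 \left(-88\right) = -616$)
$\frac{-23 + 27}{\frac{1}{110 + T} + N} - -235 = \frac{-23 + 27}{\frac{1}{110 - 616} + 179} - -235 = \frac{4}{\frac{1}{-506} + 179} + 235 = \frac{4}{- \frac{1}{506} + 179} + 235 = \frac{4}{\frac{90573}{506}} + 235 = 4 \cdot \frac{506}{90573} + 235 = \frac{2024}{90573} + 235 = \frac{21286679}{90573}$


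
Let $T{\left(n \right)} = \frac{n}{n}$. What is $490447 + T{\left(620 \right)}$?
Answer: $490448$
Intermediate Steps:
$T{\left(n \right)} = 1$
$490447 + T{\left(620 \right)} = 490447 + 1 = 490448$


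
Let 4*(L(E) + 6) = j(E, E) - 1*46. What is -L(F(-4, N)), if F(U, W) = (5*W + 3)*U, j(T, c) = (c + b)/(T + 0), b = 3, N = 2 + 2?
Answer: 6351/368 ≈ 17.258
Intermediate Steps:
N = 4
j(T, c) = (3 + c)/T (j(T, c) = (c + 3)/(T + 0) = (3 + c)/T)
F(U, W) = U*(3 + 5*W) (F(U, W) = (3 + 5*W)*U = U*(3 + 5*W))
L(E) = -35/2 + (3 + E)/(4*E) (L(E) = -6 + ((3 + E)/E - 1*46)/4 = -6 + ((3 + E)/E - 46)/4 = -6 + (-46 + (3 + E)/E)/4 = -6 + (-23/2 + (3 + E)/(4*E)) = -35/2 + (3 + E)/(4*E))
-L(F(-4, N)) = -3*(1 - (-92)*(3 + 5*4))/(4*((-4*(3 + 5*4)))) = -3*(1 - (-92)*(3 + 20))/(4*((-4*(3 + 20)))) = -3*(1 - (-92)*23)/(4*((-4*23))) = -3*(1 - 23*(-92))/(4*(-92)) = -3*(-1)*(1 + 2116)/(4*92) = -3*(-1)*2117/(4*92) = -1*(-6351/368) = 6351/368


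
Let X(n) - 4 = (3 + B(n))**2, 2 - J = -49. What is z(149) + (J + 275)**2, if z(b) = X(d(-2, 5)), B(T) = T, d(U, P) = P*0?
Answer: 106289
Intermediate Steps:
d(U, P) = 0
J = 51 (J = 2 - 1*(-49) = 2 + 49 = 51)
X(n) = 4 + (3 + n)**2
z(b) = 13 (z(b) = 4 + (3 + 0)**2 = 4 + 3**2 = 4 + 9 = 13)
z(149) + (J + 275)**2 = 13 + (51 + 275)**2 = 13 + 326**2 = 13 + 106276 = 106289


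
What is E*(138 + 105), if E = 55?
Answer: 13365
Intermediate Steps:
E*(138 + 105) = 55*(138 + 105) = 55*243 = 13365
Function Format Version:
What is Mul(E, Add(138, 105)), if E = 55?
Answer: 13365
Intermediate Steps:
Mul(E, Add(138, 105)) = Mul(55, Add(138, 105)) = Mul(55, 243) = 13365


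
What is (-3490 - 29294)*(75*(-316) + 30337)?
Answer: -217587408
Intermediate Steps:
(-3490 - 29294)*(75*(-316) + 30337) = -32784*(-23700 + 30337) = -32784*6637 = -217587408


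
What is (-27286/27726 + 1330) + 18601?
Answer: 276289810/13863 ≈ 19930.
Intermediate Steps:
(-27286/27726 + 1330) + 18601 = (-27286*1/27726 + 1330) + 18601 = (-13643/13863 + 1330) + 18601 = 18424147/13863 + 18601 = 276289810/13863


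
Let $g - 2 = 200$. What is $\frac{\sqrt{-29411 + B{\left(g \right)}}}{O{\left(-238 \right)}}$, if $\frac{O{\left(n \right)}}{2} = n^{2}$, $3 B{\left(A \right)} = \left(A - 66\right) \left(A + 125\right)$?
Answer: $\frac{i \sqrt{14587}}{113288} \approx 0.0010661 i$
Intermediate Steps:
$g = 202$ ($g = 2 + 200 = 202$)
$B{\left(A \right)} = \frac{\left(-66 + A\right) \left(125 + A\right)}{3}$ ($B{\left(A \right)} = \frac{\left(A - 66\right) \left(A + 125\right)}{3} = \frac{\left(-66 + A\right) \left(125 + A\right)}{3}$)
$O{\left(n \right)} = 2 n^{2}$
$\frac{\sqrt{-29411 + B{\left(g \right)}}}{O{\left(-238 \right)}} = \frac{\sqrt{-29411 + \left(-2750 + \frac{202^{2}}{3} + \frac{59}{3} \cdot 202\right)}}{2 \left(-238\right)^{2}} = \frac{\sqrt{-29411 + \left(-2750 + \frac{1}{3} \cdot 40804 + \frac{11918}{3}\right)}}{2 \cdot 56644} = \frac{\sqrt{-29411 + \left(-2750 + \frac{40804}{3} + \frac{11918}{3}\right)}}{113288} = \sqrt{-29411 + 14824} \cdot \frac{1}{113288} = \sqrt{-14587} \cdot \frac{1}{113288} = i \sqrt{14587} \cdot \frac{1}{113288} = \frac{i \sqrt{14587}}{113288}$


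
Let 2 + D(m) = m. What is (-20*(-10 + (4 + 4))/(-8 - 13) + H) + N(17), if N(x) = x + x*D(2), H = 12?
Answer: 569/21 ≈ 27.095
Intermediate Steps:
D(m) = -2 + m
N(x) = x (N(x) = x + x*(-2 + 2) = x + x*0 = x + 0 = x)
(-20*(-10 + (4 + 4))/(-8 - 13) + H) + N(17) = (-20*(-10 + (4 + 4))/(-8 - 13) + 12) + 17 = (-20*(-10 + 8)/(-21) + 12) + 17 = (-(-40)*(-1)/21 + 12) + 17 = (-20*2/21 + 12) + 17 = (-40/21 + 12) + 17 = 212/21 + 17 = 569/21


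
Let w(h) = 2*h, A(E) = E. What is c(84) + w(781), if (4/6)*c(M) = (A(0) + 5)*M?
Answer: 2192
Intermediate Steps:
c(M) = 15*M/2 (c(M) = 3*((0 + 5)*M)/2 = 3*(5*M)/2 = 15*M/2)
c(84) + w(781) = (15/2)*84 + 2*781 = 630 + 1562 = 2192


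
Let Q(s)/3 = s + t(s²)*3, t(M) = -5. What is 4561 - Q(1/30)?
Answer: 46059/10 ≈ 4605.9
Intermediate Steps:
Q(s) = -45 + 3*s (Q(s) = 3*(s - 5*3) = 3*(s - 15) = 3*(-15 + s) = -45 + 3*s)
4561 - Q(1/30) = 4561 - (-45 + 3/30) = 4561 - (-45 + 3*(1/30)) = 4561 - (-45 + ⅒) = 4561 - 1*(-449/10) = 4561 + 449/10 = 46059/10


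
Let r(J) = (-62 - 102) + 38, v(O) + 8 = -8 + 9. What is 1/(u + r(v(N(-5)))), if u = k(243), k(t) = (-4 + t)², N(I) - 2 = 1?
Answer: 1/56995 ≈ 1.7545e-5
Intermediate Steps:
N(I) = 3 (N(I) = 2 + 1 = 3)
v(O) = -7 (v(O) = -8 + (-8 + 9) = -8 + 1 = -7)
r(J) = -126 (r(J) = -164 + 38 = -126)
u = 57121 (u = (-4 + 243)² = 239² = 57121)
1/(u + r(v(N(-5)))) = 1/(57121 - 126) = 1/56995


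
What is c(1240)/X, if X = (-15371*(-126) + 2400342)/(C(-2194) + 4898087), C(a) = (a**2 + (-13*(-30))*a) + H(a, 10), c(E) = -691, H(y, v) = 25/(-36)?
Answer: -220303405913/156135168 ≈ -1411.0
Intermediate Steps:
H(y, v) = -25/36 (H(y, v) = 25*(-1/36) = -25/36)
C(a) = -25/36 + a**2 + 390*a (C(a) = (a**2 + (-13*(-30))*a) - 25/36 = (a**2 + 390*a) - 25/36 = -25/36 + a**2 + 390*a)
X = 156135168/318818243 (X = (-15371*(-126) + 2400342)/((-25/36 + (-2194)**2 + 390*(-2194)) + 4898087) = (1936746 + 2400342)/((-25/36 + 4813636 - 855660) + 4898087) = 4337088/(142487111/36 + 4898087) = 4337088/(318818243/36) = 4337088*(36/318818243) = 156135168/318818243 ≈ 0.48973)
c(1240)/X = -691/156135168/318818243 = -691*318818243/156135168 = -220303405913/156135168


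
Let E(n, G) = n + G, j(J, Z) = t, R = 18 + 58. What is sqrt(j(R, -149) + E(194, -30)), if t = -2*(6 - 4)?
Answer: 4*sqrt(10) ≈ 12.649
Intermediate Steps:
R = 76
t = -4 (t = -2*2 = -4)
j(J, Z) = -4
E(n, G) = G + n
sqrt(j(R, -149) + E(194, -30)) = sqrt(-4 + (-30 + 194)) = sqrt(-4 + 164) = sqrt(160) = 4*sqrt(10)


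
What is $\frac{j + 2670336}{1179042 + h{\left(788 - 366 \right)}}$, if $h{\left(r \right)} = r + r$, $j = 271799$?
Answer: $\frac{2942135}{1179886} \approx 2.4936$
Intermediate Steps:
$h{\left(r \right)} = 2 r$
$\frac{j + 2670336}{1179042 + h{\left(788 - 366 \right)}} = \frac{271799 + 2670336}{1179042 + 2 \left(788 - 366\right)} = \frac{2942135}{1179042 + 2 \left(788 - 366\right)} = \frac{2942135}{1179042 + 2 \cdot 422} = \frac{2942135}{1179042 + 844} = \frac{2942135}{1179886}$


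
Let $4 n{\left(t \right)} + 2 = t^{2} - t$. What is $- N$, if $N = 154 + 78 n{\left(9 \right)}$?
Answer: $-1519$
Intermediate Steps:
$n{\left(t \right)} = - \frac{1}{2} - \frac{t}{4} + \frac{t^{2}}{4}$ ($n{\left(t \right)} = - \frac{1}{2} + \frac{t^{2} - t}{4} = - \frac{1}{2} + \left(- \frac{t}{4} + \frac{t^{2}}{4}\right) = - \frac{1}{2} - \frac{t}{4} + \frac{t^{2}}{4}$)
$N = 1519$ ($N = 154 + 78 \left(- \frac{1}{2} - \frac{9}{4} + \frac{9^{2}}{4}\right) = 154 + 78 \left(- \frac{1}{2} - \frac{9}{4} + \frac{1}{4} \cdot 81\right) = 154 + 78 \left(- \frac{1}{2} - \frac{9}{4} + \frac{81}{4}\right) = 154 + 78 \cdot \frac{35}{2} = 154 + 1365 = 1519$)
$- N = \left(-1\right) 1519 = -1519$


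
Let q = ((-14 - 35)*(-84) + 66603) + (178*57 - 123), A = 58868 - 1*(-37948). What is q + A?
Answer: 177558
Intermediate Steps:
A = 96816 (A = 58868 + 37948 = 96816)
q = 80742 (q = (-49*(-84) + 66603) + (10146 - 123) = (4116 + 66603) + 10023 = 70719 + 10023 = 80742)
q + A = 80742 + 96816 = 177558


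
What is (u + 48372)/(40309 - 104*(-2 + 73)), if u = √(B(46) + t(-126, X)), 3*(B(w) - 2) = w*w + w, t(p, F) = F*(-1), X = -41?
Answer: 16124/10975 + √6873/98775 ≈ 1.4700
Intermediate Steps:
t(p, F) = -F
B(w) = 2 + w/3 + w²/3 (B(w) = 2 + (w*w + w)/3 = 2 + (w² + w)/3 = 2 + (w + w²)/3 = 2 + (w/3 + w²/3) = 2 + w/3 + w²/3)
u = √6873/3 (u = √((2 + (⅓)*46 + (⅓)*46²) - 1*(-41)) = √((2 + 46/3 + (⅓)*2116) + 41) = √((2 + 46/3 + 2116/3) + 41) = √(2168/3 + 41) = √(2291/3) = √6873/3 ≈ 27.635)
(u + 48372)/(40309 - 104*(-2 + 73)) = (√6873/3 + 48372)/(40309 - 104*(-2 + 73)) = (48372 + √6873/3)/(40309 - 104*71) = (48372 + √6873/3)/(40309 - 7384) = (48372 + √6873/3)/32925 = (48372 + √6873/3)*(1/32925) = 16124/10975 + √6873/98775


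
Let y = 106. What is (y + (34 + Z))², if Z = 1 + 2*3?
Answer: 21609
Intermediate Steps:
Z = 7 (Z = 1 + 6 = 7)
(y + (34 + Z))² = (106 + (34 + 7))² = (106 + 41)² = 147² = 21609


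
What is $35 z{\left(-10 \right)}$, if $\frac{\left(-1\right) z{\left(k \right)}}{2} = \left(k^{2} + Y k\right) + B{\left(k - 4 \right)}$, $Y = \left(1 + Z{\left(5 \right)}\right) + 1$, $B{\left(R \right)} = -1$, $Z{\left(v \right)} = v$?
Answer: $-2030$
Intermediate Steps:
$Y = 7$ ($Y = \left(1 + 5\right) + 1 = 6 + 1 = 7$)
$z{\left(k \right)} = 2 - 14 k - 2 k^{2}$ ($z{\left(k \right)} = - 2 \left(\left(k^{2} + 7 k\right) - 1\right) = - 2 \left(-1 + k^{2} + 7 k\right) = 2 - 14 k - 2 k^{2}$)
$35 z{\left(-10 \right)} = 35 \left(2 - -140 - 2 \left(-10\right)^{2}\right) = 35 \left(2 + 140 - 200\right) = 35 \left(-58\right) = -2030$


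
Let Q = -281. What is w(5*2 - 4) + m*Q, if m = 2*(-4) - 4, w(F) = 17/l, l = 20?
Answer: 67457/20 ≈ 3372.9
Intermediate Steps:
w(F) = 17/20
m = -12 (m = -8 - 4 = -12)
w(5*2 - 4) + m*Q = 17/20 - 12*(-281) = 17/20 + 3372 = 67457/20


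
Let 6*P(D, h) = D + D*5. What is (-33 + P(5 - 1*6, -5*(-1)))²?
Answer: 1156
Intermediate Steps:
P(D, h) = D (P(D, h) = (D + D*5)/6 = (D + 5*D)/6 = (6*D)/6 = D)
(-33 + P(5 - 1*6, -5*(-1)))² = (-33 + (5 - 1*6))² = (-33 + (5 - 6))² = (-33 - 1)² = (-34)² = 1156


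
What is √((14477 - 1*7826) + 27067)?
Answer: √33718 ≈ 183.62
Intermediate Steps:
√((14477 - 1*7826) + 27067) = √((14477 - 7826) + 27067) = √(6651 + 27067) = √33718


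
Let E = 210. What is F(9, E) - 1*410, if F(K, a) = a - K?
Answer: -209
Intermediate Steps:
F(9, E) - 1*410 = (210 - 1*9) - 1*410 = (210 - 9) - 410 = 201 - 410 = -209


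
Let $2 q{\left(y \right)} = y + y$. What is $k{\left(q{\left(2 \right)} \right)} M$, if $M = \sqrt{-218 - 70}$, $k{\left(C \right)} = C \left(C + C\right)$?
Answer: $96 i \sqrt{2} \approx 135.76 i$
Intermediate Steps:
$q{\left(y \right)} = y$ ($q{\left(y \right)} = \frac{y + y}{2} = \frac{2 y}{2} = y$)
$k{\left(C \right)} = 2 C^{2}$ ($k{\left(C \right)} = C 2 C = 2 C^{2}$)
$M = 12 i \sqrt{2}$ ($M = \sqrt{-288} = 12 i \sqrt{2} \approx 16.971 i$)
$k{\left(q{\left(2 \right)} \right)} M = 2 \cdot 2^{2} \cdot 12 i \sqrt{2} = 2 \cdot 4 \cdot 12 i \sqrt{2} = 8 \cdot 12 i \sqrt{2} = 96 i \sqrt{2}$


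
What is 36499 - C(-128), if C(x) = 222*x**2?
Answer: -3600749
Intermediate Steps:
36499 - C(-128) = 36499 - 222*(-128)**2 = 36499 - 222*16384 = 36499 - 1*3637248 = 36499 - 3637248 = -3600749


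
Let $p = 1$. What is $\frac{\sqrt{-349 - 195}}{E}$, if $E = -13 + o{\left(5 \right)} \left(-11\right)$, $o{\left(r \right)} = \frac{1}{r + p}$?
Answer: $- \frac{24 i \sqrt{34}}{89} \approx - 1.5724 i$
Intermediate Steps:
$o{\left(r \right)} = \frac{1}{1 + r}$ ($o{\left(r \right)} = \frac{1}{r + 1} = \frac{1}{1 + r}$)
$E = - \frac{89}{6}$ ($E = -13 + \frac{1}{1 + 5} \left(-11\right) = -13 + \frac{1}{6} \left(-11\right) = -13 - \frac{11}{6} = - \frac{89}{6} \approx -14.833$)
$\frac{\sqrt{-349 - 195}}{E} = \frac{\sqrt{-349 - 195}}{- \frac{89}{6}} = \sqrt{-544} \left(- \frac{6}{89}\right) = 4 i \sqrt{34} \left(- \frac{6}{89}\right) = - \frac{24 i \sqrt{34}}{89}$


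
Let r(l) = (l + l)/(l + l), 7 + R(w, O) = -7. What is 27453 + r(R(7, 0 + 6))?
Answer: 27454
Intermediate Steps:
R(w, O) = -14 (R(w, O) = -7 - 7 = -14)
r(l) = 1 (r(l) = (2*l)/((2*l)) = (2*l)*(1/(2*l)) = 1)
27453 + r(R(7, 0 + 6)) = 27453 + 1 = 27454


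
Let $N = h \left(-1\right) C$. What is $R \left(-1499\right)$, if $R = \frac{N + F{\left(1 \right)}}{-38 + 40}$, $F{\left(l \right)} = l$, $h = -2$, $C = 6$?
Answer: $- \frac{19487}{2} \approx -9743.5$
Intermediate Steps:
$N = 12$ ($N = \left(-2\right) \left(-1\right) 6 = 2 \cdot 6 = 12$)
$R = \frac{13}{2}$ ($R = \frac{12 + 1}{-38 + 40} = \frac{13}{2} \approx 6.5$)
$R \left(-1499\right) = \frac{13}{2} \left(-1499\right) = - \frac{19487}{2}$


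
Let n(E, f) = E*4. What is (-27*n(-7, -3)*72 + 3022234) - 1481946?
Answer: 1594720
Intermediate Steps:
n(E, f) = 4*E
(-27*n(-7, -3)*72 + 3022234) - 1481946 = (-108*(-7)*72 + 3022234) - 1481946 = (-27*(-28)*72 + 3022234) - 1481946 = (756*72 + 3022234) - 1481946 = (54432 + 3022234) - 1481946 = 3076666 - 1481946 = 1594720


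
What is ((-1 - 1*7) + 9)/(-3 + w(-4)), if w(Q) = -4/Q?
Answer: -½ ≈ -0.50000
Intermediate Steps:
((-1 - 1*7) + 9)/(-3 + w(-4)) = ((-1 - 1*7) + 9)/(-3 - 4/(-4)) = ((-1 - 7) + 9)/(-3 - 4*(-¼)) = (-8 + 9)/(-3 + 1) = 1/(-2) = -½*1 = -½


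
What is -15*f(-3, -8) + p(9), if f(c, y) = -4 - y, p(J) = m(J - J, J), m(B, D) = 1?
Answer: -59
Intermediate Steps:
p(J) = 1
-15*f(-3, -8) + p(9) = -15*(-4 - 1*(-8)) + 1 = -15*(-4 + 8) + 1 = -15*4 + 1 = -60 + 1 = -59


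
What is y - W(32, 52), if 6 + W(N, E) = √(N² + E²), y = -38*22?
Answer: -830 - 4*√233 ≈ -891.06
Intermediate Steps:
y = -836
W(N, E) = -6 + √(E² + N²) (W(N, E) = -6 + √(N² + E²) = -6 + √(E² + N²))
y - W(32, 52) = -836 - (-6 + √(52² + 32²)) = -836 - (-6 + √(2704 + 1024)) = -836 - (-6 + √3728) = -836 - (-6 + 4*√233) = -836 + (6 - 4*√233) = -830 - 4*√233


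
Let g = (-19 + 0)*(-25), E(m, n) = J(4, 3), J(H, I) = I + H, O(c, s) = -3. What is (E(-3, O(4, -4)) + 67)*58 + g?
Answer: 4767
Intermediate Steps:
J(H, I) = H + I
E(m, n) = 7 (E(m, n) = 4 + 3 = 7)
g = 475 (g = -19*(-25) = 475)
(E(-3, O(4, -4)) + 67)*58 + g = (7 + 67)*58 + 475 = 74*58 + 475 = 4292 + 475 = 4767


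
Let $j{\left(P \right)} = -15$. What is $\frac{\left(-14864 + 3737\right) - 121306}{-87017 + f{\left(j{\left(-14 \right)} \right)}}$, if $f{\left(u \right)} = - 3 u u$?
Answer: $\frac{132433}{87692} \approx 1.5102$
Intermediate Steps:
$f{\left(u \right)} = - 3 u^{2}$
$\frac{\left(-14864 + 3737\right) - 121306}{-87017 + f{\left(j{\left(-14 \right)} \right)}} = \frac{\left(-14864 + 3737\right) - 121306}{-87017 - 3 \left(-15\right)^{2}} = \frac{-11127 - 121306}{-87017 - 675} = - \frac{132433}{-87017 - 675} = - \frac{132433}{-87692} = \left(-132433\right) \left(- \frac{1}{87692}\right) = \frac{132433}{87692}$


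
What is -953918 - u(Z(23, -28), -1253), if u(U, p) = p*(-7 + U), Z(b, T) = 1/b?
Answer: -22140594/23 ≈ -9.6263e+5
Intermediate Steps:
-953918 - u(Z(23, -28), -1253) = -953918 - (-1253)*(-7 + 1/23) = -953918 - (-1253)*(-160)/23 = -953918 - 1*200480/23 = -953918 - 200480/23 = -22140594/23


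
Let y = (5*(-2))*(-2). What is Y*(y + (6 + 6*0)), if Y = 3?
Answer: 78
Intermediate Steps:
y = 20 (y = -10*(-2) = 20)
Y*(y + (6 + 6*0)) = 3*(20 + (6 + 6*0)) = 3*(20 + (6 + 0)) = 3*(20 + 6) = 3*26 = 78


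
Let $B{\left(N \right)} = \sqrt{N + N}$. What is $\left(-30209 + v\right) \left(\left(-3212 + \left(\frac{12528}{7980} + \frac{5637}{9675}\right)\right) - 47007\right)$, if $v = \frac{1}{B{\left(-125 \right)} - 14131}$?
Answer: $\frac{25986242505412778439728}{17130012982635} + \frac{21539261288 i \sqrt{10}}{17130012982635} \approx 1.517 \cdot 10^{9} + 0.0039762 i$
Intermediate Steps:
$B{\left(N \right)} = \sqrt{2} \sqrt{N}$ ($B{\left(N \right)} = \sqrt{2 N} = \sqrt{2} \sqrt{N}$)
$v = \frac{1}{-14131 + 5 i \sqrt{10}}$ ($v = \frac{1}{\sqrt{2} \sqrt{-125} - 14131} = \frac{1}{\sqrt{2} \cdot 5 i \sqrt{5} - 14131} = \frac{1}{5 i \sqrt{10} - 14131} = \frac{1}{-14131 + 5 i \sqrt{10}} \approx -7.0766 \cdot 10^{-5} - 7.92 \cdot 10^{-8} i$)
$\left(-30209 + v\right) \left(\left(-3212 + \left(\frac{12528}{7980} + \frac{5637}{9675}\right)\right) - 47007\right) = \left(-30209 - \left(\frac{14131}{199685411} + \frac{5 i \sqrt{10}}{199685411}\right)\right) \left(\left(-3212 + \left(\frac{12528}{7980} + \frac{5637}{9675}\right)\right) - 47007\right) = \left(- \frac{6032296595030}{199685411} - \frac{5 i \sqrt{10}}{199685411}\right) \left(\left(-3212 + \left(12528 \cdot \frac{1}{7980} + 5637 \cdot \frac{1}{9675}\right)\right) - 47007\right) = \left(- \frac{6032296595030}{199685411} - \frac{5 i \sqrt{10}}{199685411}\right) \left(\left(-3212 + \left(\frac{1044}{665} + \frac{1879}{3225}\right)\right) - 47007\right) = \left(- \frac{6032296595030}{199685411} - \frac{5 i \sqrt{10}}{199685411}\right) \left(\left(-3212 + \frac{923287}{428925}\right) - 47007\right) = \left(- \frac{6032296595030}{199685411} - \frac{5 i \sqrt{10}}{199685411}\right) \left(- \frac{1376783813}{428925} - 47007\right) = \left(- \frac{6032296595030}{199685411} - \frac{5 i \sqrt{10}}{199685411}\right) \left(- \frac{21539261288}{428925}\right) = \frac{25986242505412778439728}{17130012982635} + \frac{21539261288 i \sqrt{10}}{17130012982635}$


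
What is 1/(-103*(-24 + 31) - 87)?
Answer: -1/808 ≈ -0.0012376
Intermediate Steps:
1/(-103*(-24 + 31) - 87) = 1/(-103*7 - 87) = 1/(-721 - 87) = 1/(-808) = -1/808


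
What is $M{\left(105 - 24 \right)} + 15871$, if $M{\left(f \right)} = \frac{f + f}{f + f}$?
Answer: $15872$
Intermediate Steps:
$M{\left(f \right)} = 1$ ($M{\left(f \right)} = \frac{2 f}{2 f} = 2 f \frac{1}{2 f} = 1$)
$M{\left(105 - 24 \right)} + 15871 = 1 + 15871 = 15872$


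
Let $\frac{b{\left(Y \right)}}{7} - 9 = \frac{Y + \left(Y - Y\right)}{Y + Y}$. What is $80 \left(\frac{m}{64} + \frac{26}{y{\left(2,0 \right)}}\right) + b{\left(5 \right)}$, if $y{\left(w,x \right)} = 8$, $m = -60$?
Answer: $\frac{503}{2} \approx 251.5$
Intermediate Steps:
$b{\left(Y \right)} = \frac{133}{2}$ ($b{\left(Y \right)} = 63 + 7 \frac{Y + \left(Y - Y\right)}{Y + Y} = 63 + 7 \frac{Y + 0}{2 Y} = 63 + 7 Y \frac{1}{2 Y} = 63 + 7 \cdot \frac{1}{2} = 63 + \frac{7}{2} = \frac{133}{2}$)
$80 \left(\frac{m}{64} + \frac{26}{y{\left(2,0 \right)}}\right) + b{\left(5 \right)} = 80 \left(- \frac{60}{64} + \frac{26}{8}\right) + \frac{133}{2} = 80 \left(\left(-60\right) \frac{1}{64} + 26 \cdot \frac{1}{8}\right) + \frac{133}{2} = 80 \left(- \frac{15}{16} + \frac{13}{4}\right) + \frac{133}{2} = 80 \cdot \frac{37}{16} + \frac{133}{2} = 185 + \frac{133}{2} = \frac{503}{2}$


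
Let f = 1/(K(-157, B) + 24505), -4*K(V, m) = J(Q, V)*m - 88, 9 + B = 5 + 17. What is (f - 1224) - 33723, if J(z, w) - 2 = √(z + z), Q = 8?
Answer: -1712927203/49015 ≈ -34947.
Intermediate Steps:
B = 13 (B = -9 + (5 + 17) = -9 + 22 = 13)
J(z, w) = 2 + √2*√z (J(z, w) = 2 + √(z + z) = 2 + √(2*z) = 2 + √2*√z)
K(V, m) = 22 - 3*m/2 (K(V, m) = -((2 + √2*√8)*m - 88)/4 = -((2 + √2*(2*√2))*m - 88)/4 = -((2 + 4)*m - 88)/4 = -(6*m - 88)/4 = -(-88 + 6*m)/4 = 22 - 3*m/2)
f = 2/49015 (f = 1/((22 - 3/2*13) + 24505) = 1/((22 - 39/2) + 24505) = 1/(5/2 + 24505) = 1/(49015/2) = 2/49015 ≈ 4.0804e-5)
(f - 1224) - 33723 = (2/49015 - 1224) - 33723 = -59994358/49015 - 33723 = -1712927203/49015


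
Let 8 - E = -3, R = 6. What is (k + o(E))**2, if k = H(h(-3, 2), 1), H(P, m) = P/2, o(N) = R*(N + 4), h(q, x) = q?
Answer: 31329/4 ≈ 7832.3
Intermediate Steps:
E = 11 (E = 8 - 1*(-3) = 8 + 3 = 11)
o(N) = 24 + 6*N (o(N) = 6*(N + 4) = 6*(4 + N) = 24 + 6*N)
H(P, m) = P/2 (H(P, m) = P*(1/2) = P/2)
k = -3/2 (k = (1/2)*(-3) = -3/2 ≈ -1.5000)
(k + o(E))**2 = (-3/2 + (24 + 6*11))**2 = (-3/2 + (24 + 66))**2 = (-3/2 + 90)**2 = (177/2)**2 = 31329/4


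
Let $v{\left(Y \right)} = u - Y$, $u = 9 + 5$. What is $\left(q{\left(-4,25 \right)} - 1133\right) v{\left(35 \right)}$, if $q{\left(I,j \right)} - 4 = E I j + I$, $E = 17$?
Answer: $59493$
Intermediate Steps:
$u = 14$
$q{\left(I,j \right)} = 4 + I + 17 I j$ ($q{\left(I,j \right)} = 4 + \left(17 I j + I\right) = 4 + \left(I + 17 I j\right) = 4 + I + 17 I j$)
$v{\left(Y \right)} = 14 - Y$
$\left(q{\left(-4,25 \right)} - 1133\right) v{\left(35 \right)} = \left(\left(4 - 4 + 17 \left(-4\right) 25\right) - 1133\right) \left(14 - 35\right) = \left(\left(4 - 4 - 1700\right) - 1133\right) \left(14 - 35\right) = \left(-1700 - 1133\right) \left(-21\right) = \left(-2833\right) \left(-21\right) = 59493$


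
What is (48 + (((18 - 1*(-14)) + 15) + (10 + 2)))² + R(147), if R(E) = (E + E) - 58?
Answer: 11685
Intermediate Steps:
R(E) = -58 + 2*E (R(E) = 2*E - 58 = -58 + 2*E)
(48 + (((18 - 1*(-14)) + 15) + (10 + 2)))² + R(147) = (48 + (((18 - 1*(-14)) + 15) + (10 + 2)))² + (-58 + 2*147) = (48 + (((18 + 14) + 15) + 12))² + (-58 + 294) = (48 + ((32 + 15) + 12))² + 236 = (48 + (47 + 12))² + 236 = (48 + 59)² + 236 = 107² + 236 = 11449 + 236 = 11685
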